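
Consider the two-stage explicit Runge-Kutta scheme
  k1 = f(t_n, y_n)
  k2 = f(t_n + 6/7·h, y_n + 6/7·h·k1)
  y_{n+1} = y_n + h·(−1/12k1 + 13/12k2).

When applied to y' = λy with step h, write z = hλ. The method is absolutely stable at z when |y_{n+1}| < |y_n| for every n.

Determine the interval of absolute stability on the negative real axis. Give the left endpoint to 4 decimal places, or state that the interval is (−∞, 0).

On y'=λy, z=hλ:
  k1=λy_n ⇒ h·k1=z·y_n;  k2=λ(1+6/7z)y_n ⇒ h·k2=z(1+6/7z)y_n
  y_{n+1}/y_n = 1 − 1/12z + 13/12z(1+6/7z) = 1 + z + 13/14z²
  so R(z) = 1 + z + 13/14z².

Need |R(x)|<1, x<0.
x=-0.45: |R|=0.7380
R=1: x+13/14x²=0 ⇒ x=−14/13=-1.0769; min R=1−1/(4·13/14)=0.7308>−1
Confirm numerically:
  x=-0.993: |R|=0.92262 <1
  x=-0.849: |R|=0.82032 <1
  x=-0.837: |R|=0.81353 <1
  x=-0.534: |R|=0.73079 <1
  x=-1.590: |R|=1.75752 >1
  x=-1.156: |R|=1.08488 >1
Interval (-1.0769, 0).

z∈(-1.0769,0).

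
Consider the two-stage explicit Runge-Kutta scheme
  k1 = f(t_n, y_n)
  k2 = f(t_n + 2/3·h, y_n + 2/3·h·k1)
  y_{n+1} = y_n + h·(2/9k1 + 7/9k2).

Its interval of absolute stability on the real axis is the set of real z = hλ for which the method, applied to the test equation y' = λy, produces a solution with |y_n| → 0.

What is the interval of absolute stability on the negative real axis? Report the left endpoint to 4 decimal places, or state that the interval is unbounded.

On y'=λy, z=hλ:
  k1=λy_n ⇒ h·k1=z·y_n;  k2=λ(1+2/3z)y_n ⇒ h·k2=z(1+2/3z)y_n
  y_{n+1}/y_n = 1 + 2/9z + 7/9z(1+2/3z) = 1 + z + 14/27z²
  ⇒ R(z) = 1 + z + 14/27z².

Solve |R(x)|<1 on ℝ⁻.
x=-1.66: |R|=0.7688
R=1: x+14/27x²=0 ⇒ x=−27/14=-1.9286; min R=1−1/(4·14/27)=0.5179>−1
Confirm numerically:
  x=-1.806: |R|=0.88522 <1
  x=-1.568: |R|=0.70684 <1
  x=-1.403: |R|=0.61766 <1
  x=-2.472: |R|=1.69655 >1
  x=-2.407: |R|=1.59711 >1
  x=-2.313: |R|=1.46106 >1
Interval (-1.9286, 0).

(-1.9286, 0).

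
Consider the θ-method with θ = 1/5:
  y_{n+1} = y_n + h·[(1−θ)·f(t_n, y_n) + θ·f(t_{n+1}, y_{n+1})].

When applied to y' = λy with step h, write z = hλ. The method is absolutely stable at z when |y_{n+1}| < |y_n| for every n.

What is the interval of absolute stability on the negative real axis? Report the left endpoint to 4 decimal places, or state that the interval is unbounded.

z∈(-3.3333,0).

Test eqn y'=λy, z=hλ:
  y_{n+1} = y_n + z·[4/5·y_n + 1/5·y_{n+1}] ⇒ (1 − 1/5z)y_{n+1} = (1 + 4/5z)y_n
  so R(z) = (1 + 4/5z)/(1 − 1/5z).

Find x<0 with |R(x)|<1.
x=-1.77: |R|=0.3072
R=−1: 1+4/5x = −1+1/5x ⇒ -3/5x=2 ⇒ x=2/(-3/5)=-3.3333
Confirm numerically:
  x=-2.843: |R|=0.81244 <1
  x=-1.841: |R|=0.34556 <1
  x=-1.663: |R|=0.24794 <1
  x=-3.715: |R|=1.13138 >1
  x=-3.560: |R|=1.07944 >1
Interval (-3.3333, 0).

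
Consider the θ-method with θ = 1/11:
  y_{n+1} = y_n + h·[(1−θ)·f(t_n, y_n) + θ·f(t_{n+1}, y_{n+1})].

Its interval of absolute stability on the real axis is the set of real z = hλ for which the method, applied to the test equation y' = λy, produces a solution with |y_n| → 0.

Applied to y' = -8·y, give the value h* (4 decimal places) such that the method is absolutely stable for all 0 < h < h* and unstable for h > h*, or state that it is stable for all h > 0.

(-2.4444,0); λ=-8 ⇒ h* = (22/9)/8 = 0.3056.

On y'=λy, z=hλ:
  y_{n+1} = y_n + z·[10/11·y_n + 1/11·y_{n+1}] ⇒ (1 − 1/11z)y_{n+1} = (1 + 10/11z)y_n
  Hence R(z) = (1 + 10/11z)/(1 − 1/11z).

Solve |R(x)|<1 on ℝ⁻.
x=-0.6: |R|=0.4310
R=−1: 1+10/11x = −1+1/11x ⇒ -9/11x=2 ⇒ x=2/(-9/11)=-2.4444
Confirm numerically:
  x=-1.369: |R|=0.21748 <1
  x=-1.142: |R|=0.03459 <1
  x=-1.091: |R|=0.00744 <1
  x=-2.982: |R|=1.34602 >1
  x=-2.693: |R|=1.16337 >1
Stable set (-2.4444, 0).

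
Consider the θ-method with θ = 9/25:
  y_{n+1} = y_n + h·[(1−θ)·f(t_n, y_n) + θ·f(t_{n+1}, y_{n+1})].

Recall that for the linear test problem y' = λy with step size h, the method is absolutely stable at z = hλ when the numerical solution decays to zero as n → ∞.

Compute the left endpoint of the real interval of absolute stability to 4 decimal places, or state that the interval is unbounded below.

Set f=λy, z=hλ:
  y_{n+1} = y_n + z·[16/25·y_n + 9/25·y_{n+1}] ⇒ (1 − 9/25z)y_{n+1} = (1 + 16/25z)y_n
  so R(z) = (1 + 16/25z)/(1 − 9/25z).

Boundary: |R(x)|=1, x<0.
x=-1.19: |R|=0.1669
R=−1: 1+16/25x = −1+9/25x ⇒ -7/25x=2 ⇒ x=2/(-7/25)=-7.1429
Confirm numerically:
  x=-4.818: |R|=0.76194 <1
  x=-4.474: |R|=0.71376 <1
  x=-3.809: |R|=0.60633 <1
  x=-3.704: |R|=0.58736 <1
  x=-7.469: |R|=1.02476 >1
  x=-7.327: |R|=1.01417 >1
So |R|<1 on (-7.1429, 0).

z* = -7.1429.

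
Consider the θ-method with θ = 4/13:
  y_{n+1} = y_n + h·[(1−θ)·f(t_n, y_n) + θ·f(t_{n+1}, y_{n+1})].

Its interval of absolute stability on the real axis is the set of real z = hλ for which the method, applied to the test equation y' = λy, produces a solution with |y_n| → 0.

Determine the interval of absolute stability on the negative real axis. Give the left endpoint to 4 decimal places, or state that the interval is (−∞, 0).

z∈(-5.2000,0).

With y'=λy (z=hλ):
  y_{n+1} = y_n + z·[9/13·y_n + 4/13·y_{n+1}] ⇒ (1 − 4/13z)y_{n+1} = (1 + 9/13z)y_n
  ⇒ R(z) = (1 + 9/13z)/(1 − 4/13z).

Find x<0 with |R(x)|<1.
x=-1.34: |R|=0.0512
R=−1: 1+9/13x = −1+4/13x ⇒ -5/13x=2 ⇒ x=2/(-5/13)=-5.2000
Confirm numerically:
  x=-5.090: |R|=0.98351 <1
  x=-4.294: |R|=0.84988 <1
  x=-3.732: |R|=0.73718 <1
  x=-2.687: |R|=0.47090 <1
  x=-5.684: |R|=1.06772 >1
  x=-5.341: |R|=1.02052 >1
Stable set (-5.2000, 0).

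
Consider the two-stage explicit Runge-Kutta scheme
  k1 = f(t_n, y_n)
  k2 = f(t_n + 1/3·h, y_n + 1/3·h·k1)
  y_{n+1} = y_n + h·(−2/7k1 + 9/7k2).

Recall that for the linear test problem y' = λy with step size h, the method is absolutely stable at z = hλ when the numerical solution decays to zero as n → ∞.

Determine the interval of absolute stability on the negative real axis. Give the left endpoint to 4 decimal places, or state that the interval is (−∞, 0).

(-2.3333, 0).

On y'=λy, z=hλ:
  k1=λy_n ⇒ h·k1=z·y_n;  k2=λ(1+1/3z)y_n ⇒ h·k2=z(1+1/3z)y_n
  y_{n+1}/y_n = 1 − 2/7z + 9/7z(1+1/3z) = 1 + z + 3/7z²
  R(z) = 1 + z + 3/7z².

Find x<0 with |R(x)|<1.
x=-1.06: |R|=0.4215
R=1: x+3/7x²=0 ⇒ x=−7/3=-2.3333; min R=1−1/(4·3/7)=0.4167>−1
Confirm numerically:
  x=-2.117: |R|=0.80372 <1
  x=-1.670: |R|=0.52524 <1
  x=-1.083: |R|=0.41967 <1
  x=-2.713: |R|=1.44144 >1
  x=-2.457: |R|=1.13022 >1
So |R|<1 on (-2.3333, 0).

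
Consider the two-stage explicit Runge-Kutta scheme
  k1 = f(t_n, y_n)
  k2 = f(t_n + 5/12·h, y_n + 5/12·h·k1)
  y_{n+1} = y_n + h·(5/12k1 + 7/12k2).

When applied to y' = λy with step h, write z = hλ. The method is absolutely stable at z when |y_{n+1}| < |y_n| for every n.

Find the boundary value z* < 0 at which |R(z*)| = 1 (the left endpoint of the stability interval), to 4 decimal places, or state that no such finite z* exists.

On y'=λy, z=hλ:
  k1=λy_n ⇒ h·k1=z·y_n;  k2=λ(1+5/12z)y_n ⇒ h·k2=z(1+5/12z)y_n
  y_{n+1}/y_n = 1 + 5/12z + 7/12z(1+5/12z) = 1 + z + 35/144z²
  R(z) = 1 + z + 35/144z².

Find x<0 with |R(x)|<1.
x=-0.9: |R|=0.2969
R=1: x+35/144x²=0 ⇒ x=−144/35=-4.1143; min R=1−1/(4·35/144)=-0.0286>−1
Confirm numerically:
  x=-3.228: |R|=0.30464 <1
  x=-3.189: |R|=0.28281 <1
  x=-2.069: |R|=0.02854 <1
  x=-1.976: |R|=0.02697 <1
  x=-4.480: |R|=1.39822 >1
  x=-4.466: |R|=1.38178 >1
  x=-4.461: |R|=1.37593 >1
Stable set (-4.1143, 0).

left endpoint -4.1143.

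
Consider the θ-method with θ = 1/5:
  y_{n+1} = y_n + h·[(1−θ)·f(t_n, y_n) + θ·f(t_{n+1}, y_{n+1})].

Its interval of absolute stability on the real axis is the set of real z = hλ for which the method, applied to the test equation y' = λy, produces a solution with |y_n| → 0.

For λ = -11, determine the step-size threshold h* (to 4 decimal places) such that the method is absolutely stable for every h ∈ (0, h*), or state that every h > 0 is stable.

(-3.3333,0); λ=-11 ⇒ h* = (10/3)/11 = 0.3030.

On y'=λy, z=hλ:
  y_{n+1} = y_n + z·[4/5·y_n + 1/5·y_{n+1}] ⇒ (1 − 1/5z)y_{n+1} = (1 + 4/5z)y_n
  Hence R(z) = (1 + 4/5z)/(1 − 1/5z).

Need |R(x)|<1, x<0.
x=-1.37: |R|=0.0754
R=−1: 1+4/5x = −1+1/5x ⇒ -3/5x=2 ⇒ x=2/(-3/5)=-3.3333
Confirm numerically:
  x=-3.292: |R|=0.98505 <1
  x=-3.244: |R|=0.96749 <1
  x=-3.094: |R|=0.91129 <1
  x=-2.447: |R|=0.64294 <1
  x=-3.794: |R|=1.15715 >1
  x=-3.738: |R|=1.13893 >1
So |R|<1 on (-3.3333, 0).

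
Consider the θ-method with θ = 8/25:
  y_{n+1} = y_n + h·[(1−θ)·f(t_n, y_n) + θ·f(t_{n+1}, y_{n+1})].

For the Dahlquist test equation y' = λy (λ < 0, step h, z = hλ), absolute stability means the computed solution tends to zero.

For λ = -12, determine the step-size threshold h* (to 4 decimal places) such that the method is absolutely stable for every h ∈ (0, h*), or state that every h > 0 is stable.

Set f=λy, z=hλ:
  y_{n+1} = y_n + z·[17/25·y_n + 8/25·y_{n+1}] ⇒ (1 − 8/25z)y_{n+1} = (1 + 17/25z)y_n
  ⇒ R(z) = (1 + 17/25z)/(1 − 8/25z).

Solve |R(x)|<1 on ℝ⁻.
x=-0.5: |R|=0.5690
R=−1: 1+17/25x = −1+8/25x ⇒ -9/25x=2 ⇒ x=2/(-9/25)=-5.5556
Confirm numerically:
  x=-5.168: |R|=0.94743 <1
  x=-4.696: |R|=0.87636 <1
  x=-4.623: |R|=0.86459 <1
  x=-4.422: |R|=0.83103 <1
  x=-5.918: |R|=1.04509 >1
  x=-5.883: |R|=1.04089 >1
  x=-5.809: |R|=1.03191 >1
So |R|<1 on (-5.5556, 0).

(-5.5556,0); λ=-12 ⇒ h* = (50/9)/12 = 0.4630.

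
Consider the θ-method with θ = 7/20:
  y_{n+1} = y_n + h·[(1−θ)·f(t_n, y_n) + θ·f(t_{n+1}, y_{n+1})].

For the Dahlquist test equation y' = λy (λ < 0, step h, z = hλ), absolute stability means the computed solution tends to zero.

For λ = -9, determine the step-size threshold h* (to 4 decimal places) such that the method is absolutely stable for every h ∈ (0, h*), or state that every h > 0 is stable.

(-6.6667,0); λ=-9 ⇒ h* = (20/3)/9 = 0.7407.

On y'=λy, z=hλ:
  y_{n+1} = y_n + z·[13/20·y_n + 7/20·y_{n+1}] ⇒ (1 − 7/20z)y_{n+1} = (1 + 13/20z)y_n
  ⇒ R(z) = (1 + 13/20z)/(1 − 7/20z).

Find x<0 with |R(x)|<1.
x=-1.6: |R|=0.0256
R=−1: 1+13/20x = −1+7/20x ⇒ -3/10x=2 ⇒ x=2/(-3/10)=-6.6667
Confirm numerically:
  x=-6.336: |R|=0.96917 <1
  x=-6.158: |R|=0.95164 <1
  x=-5.482: |R|=0.87823 <1
  x=-3.857: |R|=0.64131 <1
  x=-7.266: |R|=1.05075 >1
  x=-6.767: |R|=1.00894 >1
  x=-6.690: |R|=1.00209 >1
Interval (-6.6667, 0).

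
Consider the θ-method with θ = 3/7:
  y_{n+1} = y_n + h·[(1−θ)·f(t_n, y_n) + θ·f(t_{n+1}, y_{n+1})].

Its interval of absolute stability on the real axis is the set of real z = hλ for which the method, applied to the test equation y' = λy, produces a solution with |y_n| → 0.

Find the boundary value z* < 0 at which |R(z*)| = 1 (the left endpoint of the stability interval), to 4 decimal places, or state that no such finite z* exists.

On y'=λy, z=hλ:
  y_{n+1} = y_n + z·[4/7·y_n + 3/7·y_{n+1}] ⇒ (1 − 3/7z)y_{n+1} = (1 + 4/7z)y_n
  R(z) = (1 + 4/7z)/(1 − 3/7z).

Boundary: |R(x)|=1, x<0.
x=-1.4: |R|=0.1250
R=−1: 1+4/7x = −1+3/7x ⇒ -1/7x=2 ⇒ x=2/(-1/7)=-14.0000
Confirm numerically:
  x=-13.196: |R|=0.98274 <1
  x=-12.004: |R|=0.95359 <1
  x=-6.970: |R|=0.74812 <1
  x=-6.208: |R|=0.69591 <1
  x=-14.423: |R|=1.00841 >1
  x=-14.379: |R|=1.00756 >1
So |R|<1 on (-14.0000, 0).

z* = -14.0000.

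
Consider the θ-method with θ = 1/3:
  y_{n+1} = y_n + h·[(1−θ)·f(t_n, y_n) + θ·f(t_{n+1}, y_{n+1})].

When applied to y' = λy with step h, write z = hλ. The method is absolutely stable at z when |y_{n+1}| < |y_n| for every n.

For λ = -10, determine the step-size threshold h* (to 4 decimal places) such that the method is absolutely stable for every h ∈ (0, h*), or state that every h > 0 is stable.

(-6.0000,0); λ=-10 ⇒ h* = (6)/10 = 0.6000.

With y'=λy (z=hλ):
  y_{n+1} = y_n + z·[2/3·y_n + 1/3·y_{n+1}] ⇒ (1 − 1/3z)y_{n+1} = (1 + 2/3z)y_n
  ⇒ R(z) = (1 + 2/3z)/(1 − 1/3z).

Find x<0 with |R(x)|<1.
x=-0.98: |R|=0.2613
R=−1: 1+2/3x = −1+1/3x ⇒ -1/3x=2 ⇒ x=2/(-1/3)=-6.0000
Confirm numerically:
  x=-3.867: |R|=0.68938 <1
  x=-3.191: |R|=0.54628 <1
  x=-2.440: |R|=0.34559 <1
  x=-6.338: |R|=1.03620 >1
  x=-6.174: |R|=1.01897 >1
  x=-6.161: |R|=1.01757 >1
Stable set (-6.0000, 0).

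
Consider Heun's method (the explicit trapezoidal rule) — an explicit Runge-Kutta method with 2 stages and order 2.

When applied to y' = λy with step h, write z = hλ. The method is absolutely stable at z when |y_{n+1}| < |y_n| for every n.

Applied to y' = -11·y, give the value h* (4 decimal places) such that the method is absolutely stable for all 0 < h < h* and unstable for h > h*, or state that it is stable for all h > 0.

Set f=λy, z=hλ:
  order 2, 2-stage ⇒ R(z)=1+z+z^2/2
  (e.g. R(-0.42)=0.66820, |R|=0.66820)

Boundary: |R(x)|=1, x<0.
x=-0.42: |R|=0.6682
|R(-1.02)|=0.5002 |R(-0.78)|=0.5242 |R(-0.5)|=0.6250
Bisect:
  x_lo=-2.4068 |R|=1.4896  x_hi=-0.0778 |R|=0.9253
  mid=-1.24231 |R|=0.52936 →hi
  mid=-1.82457 |R|=0.83996 →hi
  mid=-2.11571 |R|=1.12240 →lo
  mid=-1.97014 |R|=0.97058 →hi
  mid=-2.04292 |R|=1.04384 →lo
  mid=-2.00653 |R|=1.00655 →lo
  mid=-1.98833 |R|=0.98840 →hi
  mid=-1.99743 |R|=0.99744 →hi
  mid=-2.00198 |R|=1.00198 →lo
  mid=-1.99971 |R|=0.99971 →hi
  ...
  [-2.00013,-1.99999] ⇒ x*=-2.0000
So |R|<1 on (-2.0000, 0).

(-2.0000,0); λ=-11 ⇒ h* = 0.1818.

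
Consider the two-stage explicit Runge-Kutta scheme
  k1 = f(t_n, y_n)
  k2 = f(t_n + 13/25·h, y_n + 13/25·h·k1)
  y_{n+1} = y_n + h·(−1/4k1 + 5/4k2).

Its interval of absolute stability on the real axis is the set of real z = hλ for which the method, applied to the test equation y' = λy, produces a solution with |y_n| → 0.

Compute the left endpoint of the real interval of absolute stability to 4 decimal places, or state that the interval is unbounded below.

Test eqn y'=λy, z=hλ:
  k1=λy_n ⇒ h·k1=z·y_n;  k2=λ(1+13/25z)y_n ⇒ h·k2=z(1+13/25z)y_n
  y_{n+1}/y_n = 1 − 1/4z + 5/4z(1+13/25z) = 1 + z + 13/20z²
  ⇒ R(z) = 1 + z + 13/20z².

Solve |R(x)|<1 on ℝ⁻.
x=-0.48: |R|=0.6698
R=1: x+13/20x²=0 ⇒ x=−20/13=-1.5385; min R=1−1/(4·13/20)=0.6154>−1
Confirm numerically:
  x=-1.417: |R|=0.88813 <1
  x=-1.130: |R|=0.69998 <1
  x=-1.048: |R|=0.66590 <1
  x=-1.886: |R|=1.42605 >1
  x=-1.803: |R|=1.31003 >1
  x=-1.714: |R|=1.19557 >1
Stable set (-1.5385, 0).

left endpoint -1.5385.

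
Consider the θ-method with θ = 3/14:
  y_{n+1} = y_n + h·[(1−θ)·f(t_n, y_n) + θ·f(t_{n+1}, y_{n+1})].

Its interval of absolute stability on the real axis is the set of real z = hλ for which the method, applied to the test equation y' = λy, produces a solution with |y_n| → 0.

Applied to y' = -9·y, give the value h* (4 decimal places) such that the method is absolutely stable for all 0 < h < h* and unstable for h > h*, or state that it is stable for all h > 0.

With y'=λy (z=hλ):
  y_{n+1} = y_n + z·[11/14·y_n + 3/14·y_{n+1}] ⇒ (1 − 3/14z)y_{n+1} = (1 + 11/14z)y_n
  so R(z) = (1 + 11/14z)/(1 − 3/14z).

Boundary: |R(x)|=1, x<0.
x=-0.45: |R|=0.5896
R=−1: 1+11/14x = −1+3/14x ⇒ -4/7x=2 ⇒ x=2/(-4/7)=-3.5000
Confirm numerically:
  x=-3.453: |R|=0.98456 <1
  x=-1.919: |R|=0.35982 <1
  x=-1.555: |R|=0.16635 <1
  x=-3.968: |R|=1.14453 >1
  x=-3.667: |R|=1.05344 >1
So |R|<1 on (-3.5000, 0).

(-3.5000,0); λ=-9 ⇒ h* = (7/2)/9 = 0.3889.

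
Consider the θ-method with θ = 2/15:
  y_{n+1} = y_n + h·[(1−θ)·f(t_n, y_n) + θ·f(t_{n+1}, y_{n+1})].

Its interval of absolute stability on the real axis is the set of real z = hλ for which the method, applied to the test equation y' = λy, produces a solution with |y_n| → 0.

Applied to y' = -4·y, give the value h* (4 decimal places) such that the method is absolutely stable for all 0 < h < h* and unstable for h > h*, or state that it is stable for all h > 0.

(-2.7273,0); λ=-4 ⇒ h* = (30/11)/4 = 0.6818.

On y'=λy, z=hλ:
  y_{n+1} = y_n + z·[13/15·y_n + 2/15·y_{n+1}] ⇒ (1 − 2/15z)y_{n+1} = (1 + 13/15z)y_n
  ⇒ R(z) = (1 + 13/15z)/(1 − 2/15z).

Boundary: |R(x)|=1, x<0.
x=-1.62: |R|=0.3322
R=−1: 1+13/15x = −1+2/15x ⇒ -11/15x=2 ⇒ x=2/(-11/15)=-2.7273
Confirm numerically:
  x=-1.944: |R|=0.54384 <1
  x=-1.923: |R|=0.53056 <1
  x=-1.368: |R|=0.15697 <1
  x=-1.247: |R|=0.06922 <1
  x=-2.971: |R|=1.12802 >1
  x=-2.908: |R|=1.09550 >1
  x=-2.754: |R|=1.01434 >1
Stable set (-2.7273, 0).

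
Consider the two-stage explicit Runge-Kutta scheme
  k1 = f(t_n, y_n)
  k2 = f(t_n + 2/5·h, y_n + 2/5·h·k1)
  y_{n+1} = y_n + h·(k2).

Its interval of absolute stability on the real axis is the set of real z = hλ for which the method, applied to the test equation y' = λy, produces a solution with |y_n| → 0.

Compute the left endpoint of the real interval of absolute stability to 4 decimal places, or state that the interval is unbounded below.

With y'=λy (z=hλ):
  k1=λy_n ⇒ h·k1=z·y_n;  k2=λ(1+2/5z)y_n ⇒ h·k2=z(1+2/5z)y_n
  y_{n+1}/y_n = 1 + z(1+2/5z) = 1 + z + 2/5z²
  Hence R(z) = 1 + z + 2/5z².

Solve |R(x)|<1 on ℝ⁻.
x=-0.35: |R|=0.6990
R=1: x+2/5x²=0 ⇒ x=−5/2=-2.5000; min R=1−1/(4·2/5)=0.3750>−1
Confirm numerically:
  x=-1.984: |R|=0.59050 <1
  x=-1.858: |R|=0.52287 <1
  x=-1.147: |R|=0.37924 <1
  x=-2.849: |R|=1.39772 >1
  x=-2.843: |R|=1.39006 >1
Interval (-2.5000, 0).

z* = -2.5000.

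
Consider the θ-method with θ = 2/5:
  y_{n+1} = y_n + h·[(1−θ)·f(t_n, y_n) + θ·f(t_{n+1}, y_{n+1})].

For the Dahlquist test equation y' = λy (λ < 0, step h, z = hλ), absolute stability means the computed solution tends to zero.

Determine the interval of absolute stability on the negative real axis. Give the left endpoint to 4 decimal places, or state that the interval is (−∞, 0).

(-10.0000, 0).

On y'=λy, z=hλ:
  y_{n+1} = y_n + z·[3/5·y_n + 2/5·y_{n+1}] ⇒ (1 − 2/5z)y_{n+1} = (1 + 3/5z)y_n
  Hence R(z) = (1 + 3/5z)/(1 − 2/5z).

Solve |R(x)|<1 on ℝ⁻.
x=-0.55: |R|=0.5492
R=−1: 1+3/5x = −1+2/5x ⇒ -1/5x=2 ⇒ x=2/(-1/5)=-10.0000
Confirm numerically:
  x=-7.758: |R|=0.89072 <1
  x=-7.607: |R|=0.88162 <1
  x=-6.576: |R|=0.81137 <1
  x=-5.257: |R|=0.69428 <1
  x=-10.489: |R|=1.01882 >1
  x=-10.229: |R|=1.00900 >1
So |R|<1 on (-10.0000, 0).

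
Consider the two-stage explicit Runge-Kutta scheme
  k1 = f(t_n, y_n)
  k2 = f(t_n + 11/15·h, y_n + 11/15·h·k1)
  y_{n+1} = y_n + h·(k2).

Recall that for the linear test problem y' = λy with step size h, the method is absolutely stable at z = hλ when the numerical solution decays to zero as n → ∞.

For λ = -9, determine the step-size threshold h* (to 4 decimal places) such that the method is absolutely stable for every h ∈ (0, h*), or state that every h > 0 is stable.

(-1.3636,0); λ=-9 ⇒ h* = (15/11)/9 = 0.1515.

Test eqn y'=λy, z=hλ:
  k1=λy_n ⇒ h·k1=z·y_n;  k2=λ(1+11/15z)y_n ⇒ h·k2=z(1+11/15z)y_n
  y_{n+1}/y_n = 1 + z(1+11/15z) = 1 + z + 11/15z²
  Hence R(z) = 1 + z + 11/15z².

Find x<0 with |R(x)|<1.
x=-0.6: |R|=0.6640
R=1: x+11/15x²=0 ⇒ x=−15/11=-1.3636; min R=1−1/(4·11/15)=0.6591>−1
Confirm numerically:
  x=-1.165: |R|=0.83030 <1
  x=-0.854: |R|=0.68083 <1
  x=-0.570: |R|=0.66826 <1
  x=-1.946: |R|=1.83107 >1
  x=-1.772: |R|=1.53065 >1
  x=-1.672: |R|=1.37809 >1
Stable set (-1.3636, 0).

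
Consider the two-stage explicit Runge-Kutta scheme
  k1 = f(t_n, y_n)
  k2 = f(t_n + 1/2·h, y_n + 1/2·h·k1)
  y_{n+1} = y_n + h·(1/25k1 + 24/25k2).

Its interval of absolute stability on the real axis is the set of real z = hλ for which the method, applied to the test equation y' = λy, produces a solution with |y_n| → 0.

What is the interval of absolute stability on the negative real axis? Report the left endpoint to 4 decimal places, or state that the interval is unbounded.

z∈(-2.0833,0).

On y'=λy, z=hλ:
  k1=λy_n ⇒ h·k1=z·y_n;  k2=λ(1+1/2z)y_n ⇒ h·k2=z(1+1/2z)y_n
  y_{n+1}/y_n = 1 + 1/25z + 24/25z(1+1/2z) = 1 + z + 12/25z²
  so R(z) = 1 + z + 12/25z².

Solve |R(x)|<1 on ℝ⁻.
x=-1.74: |R|=0.7132
R=1: x+12/25x²=0 ⇒ x=−25/12=-2.0833; min R=1−1/(4·12/25)=0.4792>−1
Confirm numerically:
  x=-1.538: |R|=0.59741 <1
  x=-1.336: |R|=0.52075 <1
  x=-0.999: |R|=0.48004 <1
  x=-0.984: |R|=0.48076 <1
  x=-2.598: |R|=1.64181 >1
  x=-2.550: |R|=1.57120 >1
  x=-2.335: |R|=1.28207 >1
So |R|<1 on (-2.0833, 0).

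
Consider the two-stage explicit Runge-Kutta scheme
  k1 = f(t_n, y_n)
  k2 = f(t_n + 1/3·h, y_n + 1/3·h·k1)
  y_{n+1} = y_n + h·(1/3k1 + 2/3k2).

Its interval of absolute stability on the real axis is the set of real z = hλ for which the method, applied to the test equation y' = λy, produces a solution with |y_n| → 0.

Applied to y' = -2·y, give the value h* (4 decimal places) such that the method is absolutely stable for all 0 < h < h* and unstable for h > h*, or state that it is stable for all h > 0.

With y'=λy (z=hλ):
  k1=λy_n ⇒ h·k1=z·y_n;  k2=λ(1+1/3z)y_n ⇒ h·k2=z(1+1/3z)y_n
  y_{n+1}/y_n = 1 + 1/3z + 2/3z(1+1/3z) = 1 + z + 2/9z²
  R(z) = 1 + z + 2/9z².

Boundary: |R(x)|=1, x<0.
x=-1.13: |R|=0.1538
R=1: x+2/9x²=0 ⇒ x=−9/2=-4.5000; min R=1−1/(4·2/9)=-0.1250>−1
Confirm numerically:
  x=-4.480: |R|=0.98009 <1
  x=-3.976: |R|=0.53702 <1
  x=-3.657: |R|=0.31492 <1
  x=-2.735: |R|=0.07273 <1
  x=-4.985: |R|=1.53727 >1
  x=-4.878: |R|=1.40975 >1
Stable set (-4.5000, 0).

(-4.5000,0); λ=-2 ⇒ h* = (9/2)/2 = 2.2500.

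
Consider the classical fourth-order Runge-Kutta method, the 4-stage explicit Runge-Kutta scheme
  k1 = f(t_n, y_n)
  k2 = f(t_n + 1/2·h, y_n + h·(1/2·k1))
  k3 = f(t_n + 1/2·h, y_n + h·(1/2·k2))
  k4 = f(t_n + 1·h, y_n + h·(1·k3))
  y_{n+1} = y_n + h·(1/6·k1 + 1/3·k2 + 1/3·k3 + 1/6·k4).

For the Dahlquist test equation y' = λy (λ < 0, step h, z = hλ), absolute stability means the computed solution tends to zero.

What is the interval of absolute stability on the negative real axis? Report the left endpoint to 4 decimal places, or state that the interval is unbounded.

With y'=λy (z=hλ):
  order 4, 4-stage ⇒ R(z)=1+z+z^2/2+z^3/6+z^4/24
  (e.g. R(-0.84)=0.43476, |R|=0.43476)

Boundary: |R(x)|=1, x<0.
x=-0.84: |R|=0.4348
|R(-1.59)|=0.2704 |R(-1.43)|=0.2793 |R(-0.74)|=0.4788
Bisect:
  x_lo=-3.3823 |R|=2.3419  x_hi=-0.0566 |R|=0.9450
  mid=-1.71945 |R|=0.27575 →hi
  mid=-2.55088 |R|=0.70040 →hi
  mid=-2.96660 |R|=1.30958 →lo
  mid=-2.75874 |R|=0.96070 →hi
  mid=-2.86267 |R|=1.12307 →lo
  mid=-2.81071 |R|=1.03900 →lo
  mid=-2.78472 |R|=0.99914 →hi
  mid=-2.79772 |R|=1.01889 →lo
  ...
  [-2.78533,-2.78513] ⇒ x*=-2.7853
Interval (-2.7853, 0).

z∈(-2.7853,0).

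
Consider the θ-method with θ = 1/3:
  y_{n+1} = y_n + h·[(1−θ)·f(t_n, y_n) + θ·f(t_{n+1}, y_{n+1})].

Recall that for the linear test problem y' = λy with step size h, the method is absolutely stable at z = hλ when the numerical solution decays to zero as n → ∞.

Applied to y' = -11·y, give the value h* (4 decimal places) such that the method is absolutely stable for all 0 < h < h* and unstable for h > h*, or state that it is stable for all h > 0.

(-6.0000,0); λ=-11 ⇒ h* = (6)/11 = 0.5455.

Test eqn y'=λy, z=hλ:
  y_{n+1} = y_n + z·[2/3·y_n + 1/3·y_{n+1}] ⇒ (1 − 1/3z)y_{n+1} = (1 + 2/3z)y_n
  ⇒ R(z) = (1 + 2/3z)/(1 − 1/3z).

Need |R(x)|<1, x<0.
x=-0.35: |R|=0.6866
R=−1: 1+2/3x = −1+1/3x ⇒ -1/3x=2 ⇒ x=2/(-1/3)=-6.0000
Confirm numerically:
  x=-4.216: |R|=0.75277 <1
  x=-3.953: |R|=0.70559 <1
  x=-3.390: |R|=0.59155 <1
  x=-2.463: |R|=0.35255 <1
  x=-6.239: |R|=1.02587 >1
  x=-6.134: |R|=1.01467 >1
Interval (-6.0000, 0).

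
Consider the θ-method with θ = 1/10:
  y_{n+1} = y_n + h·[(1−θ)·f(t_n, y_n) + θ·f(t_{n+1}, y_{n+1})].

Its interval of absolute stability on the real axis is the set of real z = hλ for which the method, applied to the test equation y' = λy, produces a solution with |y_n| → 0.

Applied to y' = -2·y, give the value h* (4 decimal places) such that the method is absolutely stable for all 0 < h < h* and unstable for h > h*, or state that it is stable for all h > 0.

(-2.5000,0); λ=-2 ⇒ h* = (5/2)/2 = 1.2500.

On y'=λy, z=hλ:
  y_{n+1} = y_n + z·[9/10·y_n + 1/10·y_{n+1}] ⇒ (1 − 1/10z)y_{n+1} = (1 + 9/10z)y_n
  ⇒ R(z) = (1 + 9/10z)/(1 − 1/10z).

Boundary: |R(x)|=1, x<0.
x=-0.6: |R|=0.4340
R=−1: 1+9/10x = −1+1/10x ⇒ -4/5x=2 ⇒ x=2/(-4/5)=-2.5000
Confirm numerically:
  x=-2.244: |R|=0.83273 <1
  x=-2.135: |R|=0.75937 <1
  x=-2.048: |R|=0.69987 <1
  x=-2.733: |R|=1.14639 >1
  x=-2.693: |R|=1.12164 >1
Stable set (-2.5000, 0).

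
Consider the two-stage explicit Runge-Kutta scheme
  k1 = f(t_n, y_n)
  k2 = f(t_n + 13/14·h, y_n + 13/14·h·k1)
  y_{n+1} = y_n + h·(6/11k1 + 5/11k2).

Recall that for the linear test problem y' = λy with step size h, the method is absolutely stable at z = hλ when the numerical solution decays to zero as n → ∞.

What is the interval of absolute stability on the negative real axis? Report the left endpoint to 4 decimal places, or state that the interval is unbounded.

On y'=λy, z=hλ:
  k1=λy_n ⇒ h·k1=z·y_n;  k2=λ(1+13/14z)y_n ⇒ h·k2=z(1+13/14z)y_n
  y_{n+1}/y_n = 1 + 6/11z + 5/11z(1+13/14z) = 1 + z + 65/154z²
  ⇒ R(z) = 1 + z + 65/154z².

Find x<0 with |R(x)|<1.
x=-0.63: |R|=0.5375
R=1: x+65/154x²=0 ⇒ x=−154/65=-2.3692; min R=1−1/(4·65/154)=0.4077>−1
Confirm numerically:
  x=-1.152: |R|=0.40814 <1
  x=-1.150: |R|=0.40820 <1
  x=-1.102: |R|=0.41057 <1
  x=-2.789: |R|=1.49414 >1
  x=-2.622: |R|=1.27974 >1
  x=-2.588: |R|=1.23897 >1
Interval (-2.3692, 0).

(-2.3692, 0).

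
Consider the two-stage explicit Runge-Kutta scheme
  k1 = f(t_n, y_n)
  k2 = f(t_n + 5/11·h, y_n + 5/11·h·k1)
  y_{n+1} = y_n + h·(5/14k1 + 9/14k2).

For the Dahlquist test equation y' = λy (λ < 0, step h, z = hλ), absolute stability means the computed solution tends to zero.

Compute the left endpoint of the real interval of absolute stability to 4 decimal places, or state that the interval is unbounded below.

z* = -3.4222.

Test eqn y'=λy, z=hλ:
  k1=λy_n ⇒ h·k1=z·y_n;  k2=λ(1+5/11z)y_n ⇒ h·k2=z(1+5/11z)y_n
  y_{n+1}/y_n = 1 + 5/14z + 9/14z(1+5/11z) = 1 + z + 45/154z²
  so R(z) = 1 + z + 45/154z².

Boundary: |R(x)|=1, x<0.
x=-1.32: |R|=0.1891
R=1: x+45/154x²=0 ⇒ x=−154/45=-3.4222; min R=1−1/(4·45/154)=0.1444>−1
Confirm numerically:
  x=-2.681: |R|=0.41932 <1
  x=-2.184: |R|=0.20979 <1
  x=-2.069: |R|=0.18187 <1
  x=-1.934: |R|=0.15896 <1
  x=-3.718: |R|=1.32134 >1
  x=-3.444: |R|=1.02192 >1
Interval (-3.4222, 0).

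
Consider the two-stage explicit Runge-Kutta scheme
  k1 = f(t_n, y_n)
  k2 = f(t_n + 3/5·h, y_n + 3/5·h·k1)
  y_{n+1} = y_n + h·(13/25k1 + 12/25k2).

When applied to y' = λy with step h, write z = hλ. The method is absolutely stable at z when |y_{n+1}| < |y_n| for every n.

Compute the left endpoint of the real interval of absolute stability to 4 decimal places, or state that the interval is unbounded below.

Set f=λy, z=hλ:
  k1=λy_n ⇒ h·k1=z·y_n;  k2=λ(1+3/5z)y_n ⇒ h·k2=z(1+3/5z)y_n
  y_{n+1}/y_n = 1 + 13/25z + 12/25z(1+3/5z) = 1 + z + 36/125z²
  R(z) = 1 + z + 36/125z².

Solve |R(x)|<1 on ℝ⁻.
x=-1.58: |R|=0.1390
R=1: x+36/125x²=0 ⇒ x=−125/36=-3.4722; min R=1−1/(4·36/125)=0.1319>−1
Confirm numerically:
  x=-3.287: |R|=0.82466 <1
  x=-2.208: |R|=0.19608 <1
  x=-1.545: |R|=0.14246 <1
  x=-3.980: |R|=1.58204 >1
  x=-3.939: |R|=1.52953 >1
  x=-3.796: |R|=1.35397 >1
So |R|<1 on (-3.4722, 0).

z* = -3.4722.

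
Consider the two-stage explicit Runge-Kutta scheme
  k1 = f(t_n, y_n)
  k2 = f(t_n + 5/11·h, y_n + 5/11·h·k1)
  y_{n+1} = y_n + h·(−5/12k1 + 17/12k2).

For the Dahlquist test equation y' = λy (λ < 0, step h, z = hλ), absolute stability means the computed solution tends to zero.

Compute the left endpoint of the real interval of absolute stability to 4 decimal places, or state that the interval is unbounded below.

z* = -1.5529.

Test eqn y'=λy, z=hλ:
  k1=λy_n ⇒ h·k1=z·y_n;  k2=λ(1+5/11z)y_n ⇒ h·k2=z(1+5/11z)y_n
  y_{n+1}/y_n = 1 − 5/12z + 17/12z(1+5/11z) = 1 + z + 85/132z²
  ⇒ R(z) = 1 + z + 85/132z².

Need |R(x)|<1, x<0.
x=-1.06: |R|=0.6635
R=1: x+85/132x²=0 ⇒ x=−132/85=-1.5529; min R=1−1/(4·85/132)=0.6118>−1
Confirm numerically:
  x=-1.223: |R|=0.74016 <1
  x=-1.096: |R|=0.67751 <1
  x=-1.080: |R|=0.67109 <1
  x=-1.761: |R|=1.23593 >1
  x=-1.647: |R|=1.09976 >1
Interval (-1.5529, 0).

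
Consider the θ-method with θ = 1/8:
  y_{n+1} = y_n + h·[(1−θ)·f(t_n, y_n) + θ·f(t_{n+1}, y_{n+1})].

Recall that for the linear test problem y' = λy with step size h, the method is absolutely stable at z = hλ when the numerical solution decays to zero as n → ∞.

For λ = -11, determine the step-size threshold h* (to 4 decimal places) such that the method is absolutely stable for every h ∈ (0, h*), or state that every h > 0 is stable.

(-2.6667,0); λ=-11 ⇒ h* = (8/3)/11 = 0.2424.

On y'=λy, z=hλ:
  y_{n+1} = y_n + z·[7/8·y_n + 1/8·y_{n+1}] ⇒ (1 − 1/8z)y_{n+1} = (1 + 7/8z)y_n
  Hence R(z) = (1 + 7/8z)/(1 − 1/8z).

Solve |R(x)|<1 on ℝ⁻.
x=-0.94: |R|=0.1588
R=−1: 1+7/8x = −1+1/8x ⇒ -3/4x=2 ⇒ x=2/(-3/4)=-2.6667
Confirm numerically:
  x=-2.223: |R|=0.73961 <1
  x=-1.504: |R|=0.26599 <1
  x=-1.365: |R|=0.16604 <1
  x=-2.974: |R|=1.16803 >1
  x=-2.694: |R|=1.01534 >1
So |R|<1 on (-2.6667, 0).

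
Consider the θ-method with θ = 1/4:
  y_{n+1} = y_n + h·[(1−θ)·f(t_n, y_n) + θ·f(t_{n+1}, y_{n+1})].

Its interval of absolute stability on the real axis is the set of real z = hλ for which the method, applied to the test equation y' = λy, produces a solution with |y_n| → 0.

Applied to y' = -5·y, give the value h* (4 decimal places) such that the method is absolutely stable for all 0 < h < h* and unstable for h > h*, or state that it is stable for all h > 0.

(-4.0000,0); λ=-5 ⇒ h* = (4)/5 = 0.8000.

On y'=λy, z=hλ:
  y_{n+1} = y_n + z·[3/4·y_n + 1/4·y_{n+1}] ⇒ (1 − 1/4z)y_{n+1} = (1 + 3/4z)y_n
  R(z) = (1 + 3/4z)/(1 − 1/4z).

Need |R(x)|<1, x<0.
x=-1.27: |R|=0.0361
R=−1: 1+3/4x = −1+1/4x ⇒ -1/2x=2 ⇒ x=2/(-1/2)=-4.0000
Confirm numerically:
  x=-3.937: |R|=0.98412 <1
  x=-3.138: |R|=0.75848 <1
  x=-3.005: |R|=0.71592 <1
  x=-1.615: |R|=0.15049 <1
  x=-4.497: |R|=1.11698 >1
  x=-4.467: |R|=1.11031 >1
  x=-4.157: |R|=1.03849 >1
So |R|<1 on (-4.0000, 0).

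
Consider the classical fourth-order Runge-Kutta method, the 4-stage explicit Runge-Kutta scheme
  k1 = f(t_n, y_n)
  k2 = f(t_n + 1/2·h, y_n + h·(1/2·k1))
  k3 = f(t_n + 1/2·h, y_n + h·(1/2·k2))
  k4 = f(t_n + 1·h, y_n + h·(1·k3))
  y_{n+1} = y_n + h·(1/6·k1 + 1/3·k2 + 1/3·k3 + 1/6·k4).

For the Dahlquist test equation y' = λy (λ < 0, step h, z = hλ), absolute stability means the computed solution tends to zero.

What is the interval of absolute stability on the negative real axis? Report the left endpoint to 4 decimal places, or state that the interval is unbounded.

Test eqn y'=λy, z=hλ:
  order 4, 4-stage ⇒ R(z)=1+z+z^2/2+z^3/6+z^4/24
  (e.g. R(-0.38)=0.68392, |R|=0.68392)

Boundary: |R(x)|=1, x<0.
x=-0.38: |R|=0.6839
|R(-1.27)|=0.3034 |R(-1.14)|=0.3332 |R(-0.82)|=0.4431
Bisect:
  x_lo=-3.6365 |R|=3.2470  x_hi=-0.1378 |R|=0.8713
  mid=-1.88711 |R|=0.30184 →hi
  mid=-2.76178 |R|=0.96512 →hi
  mid=-3.19912 |R|=1.82549 →lo
  mid=-2.98045 |R|=1.33637 →lo
  mid=-2.87111 |R|=1.13729 →lo
  mid=-2.81645 |R|=1.04799 →lo
  mid=-2.78911 |R|=1.00577 →lo
  mid=-2.77545 |R|=0.98526 →hi
  ...
  [-2.78548,-2.78527] ⇒ x*=-2.7853
Interval (-2.7853, 0).

(-2.7853, 0).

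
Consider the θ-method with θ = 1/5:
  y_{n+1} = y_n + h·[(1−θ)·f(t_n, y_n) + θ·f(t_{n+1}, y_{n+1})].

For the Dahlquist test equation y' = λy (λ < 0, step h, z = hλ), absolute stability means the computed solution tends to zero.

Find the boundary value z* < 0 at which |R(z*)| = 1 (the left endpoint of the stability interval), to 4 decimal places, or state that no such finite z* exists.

On y'=λy, z=hλ:
  y_{n+1} = y_n + z·[4/5·y_n + 1/5·y_{n+1}] ⇒ (1 − 1/5z)y_{n+1} = (1 + 4/5z)y_n
  Hence R(z) = (1 + 4/5z)/(1 − 1/5z).

Need |R(x)|<1, x<0.
x=-1.04: |R|=0.1391
R=−1: 1+4/5x = −1+1/5x ⇒ -3/5x=2 ⇒ x=2/(-3/5)=-3.3333
Confirm numerically:
  x=-3.261: |R|=0.97373 <1
  x=-2.908: |R|=0.83864 <1
  x=-2.817: |R|=0.80184 <1
  x=-2.566: |R|=0.69574 <1
  x=-3.637: |R|=1.10548 >1
  x=-3.367: |R|=1.01207 >1
Interval (-3.3333, 0).

left endpoint -3.3333.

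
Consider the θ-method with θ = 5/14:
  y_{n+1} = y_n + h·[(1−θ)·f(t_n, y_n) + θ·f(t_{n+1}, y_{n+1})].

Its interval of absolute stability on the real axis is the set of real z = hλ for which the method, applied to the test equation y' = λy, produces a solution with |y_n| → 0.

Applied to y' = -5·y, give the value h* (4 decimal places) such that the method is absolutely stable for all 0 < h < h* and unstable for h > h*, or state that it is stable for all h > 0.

(-7.0000,0); λ=-5 ⇒ h* = (7)/5 = 1.4000.

Set f=λy, z=hλ:
  y_{n+1} = y_n + z·[9/14·y_n + 5/14·y_{n+1}] ⇒ (1 − 5/14z)y_{n+1} = (1 + 9/14z)y_n
  so R(z) = (1 + 9/14z)/(1 − 5/14z).

Need |R(x)|<1, x<0.
x=-1.09: |R|=0.2154
R=−1: 1+9/14x = −1+5/14x ⇒ -2/7x=2 ⇒ x=2/(-2/7)=-7.0000
Confirm numerically:
  x=-6.113: |R|=0.92039 <1
  x=-4.513: |R|=0.72794 <1
  x=-4.221: |R|=0.68335 <1
  x=-3.926: |R|=0.63437 <1
  x=-7.200: |R|=1.01600 >1
  x=-7.168: |R|=1.01348 >1
So |R|<1 on (-7.0000, 0).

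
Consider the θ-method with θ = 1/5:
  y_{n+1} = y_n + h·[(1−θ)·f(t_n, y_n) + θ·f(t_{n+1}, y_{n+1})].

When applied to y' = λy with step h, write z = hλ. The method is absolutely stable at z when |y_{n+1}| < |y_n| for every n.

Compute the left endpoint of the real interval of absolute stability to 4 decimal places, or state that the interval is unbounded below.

left endpoint -3.3333.

Set f=λy, z=hλ:
  y_{n+1} = y_n + z·[4/5·y_n + 1/5·y_{n+1}] ⇒ (1 − 1/5z)y_{n+1} = (1 + 4/5z)y_n
  ⇒ R(z) = (1 + 4/5z)/(1 − 1/5z).

Need |R(x)|<1, x<0.
x=-0.68: |R|=0.4014
R=−1: 1+4/5x = −1+1/5x ⇒ -3/5x=2 ⇒ x=2/(-3/5)=-3.3333
Confirm numerically:
  x=-3.292: |R|=0.98505 <1
  x=-2.597: |R|=0.70923 <1
  x=-2.585: |R|=0.70402 <1
  x=-3.919: |R|=1.19700 >1
  x=-3.400: |R|=1.02381 >1
Stable set (-3.3333, 0).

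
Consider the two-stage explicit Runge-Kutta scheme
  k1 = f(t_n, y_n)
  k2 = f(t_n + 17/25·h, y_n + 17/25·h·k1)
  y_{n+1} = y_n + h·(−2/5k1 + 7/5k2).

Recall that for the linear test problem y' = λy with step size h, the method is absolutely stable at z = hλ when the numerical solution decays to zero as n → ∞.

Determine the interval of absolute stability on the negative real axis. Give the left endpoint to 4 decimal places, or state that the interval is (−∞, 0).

Set f=λy, z=hλ:
  k1=λy_n ⇒ h·k1=z·y_n;  k2=λ(1+17/25z)y_n ⇒ h·k2=z(1+17/25z)y_n
  y_{n+1}/y_n = 1 − 2/5z + 7/5z(1+17/25z) = 1 + z + 119/125z²
  so R(z) = 1 + z + 119/125z².

Need |R(x)|<1, x<0.
x=-0.96: |R|=0.9174
R=1: x+119/125x²=0 ⇒ x=−125/119=-1.0504; min R=1−1/(4·119/125)=0.7374>−1
Confirm numerically:
  x=-0.984: |R|=0.93778 <1
  x=-0.806: |R|=0.81245 <1
  x=-0.667: |R|=0.75653 <1
  x=-1.558: |R|=1.75285 >1
  x=-1.386: |R|=1.44279 >1
Interval (-1.0504, 0).

z∈(-1.0504,0).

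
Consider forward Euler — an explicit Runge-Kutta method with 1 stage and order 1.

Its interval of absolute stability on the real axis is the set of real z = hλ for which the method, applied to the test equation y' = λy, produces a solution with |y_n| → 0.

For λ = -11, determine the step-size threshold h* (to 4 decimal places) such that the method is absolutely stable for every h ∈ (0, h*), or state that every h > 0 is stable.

Test eqn y'=λy, z=hλ:
  order 1, 1-stage ⇒ R(z)=1+z
  (e.g. R(-0.73)=0.27000, |R|=0.27000)

Need |R(x)|<1, x<0.
x=-0.73: |R|=0.2700
|R(-1.78)|=0.7800 |R(-1.65)|=0.6500 |R(-1.21)|=0.2100
Bisect:
  x_lo=-2.4203 |R|=1.4203  x_hi=-0.2362 |R|=0.7638
  mid=-1.32827 |R|=0.32827 →hi
  mid=-1.87431 |R|=0.87431 →hi
  mid=-2.14732 |R|=1.14732 →lo
  mid=-2.01081 |R|=1.01081 →lo
  mid=-1.94256 |R|=0.94256 →hi
  mid=-1.97669 |R|=0.97669 →hi
  mid=-1.99375 |R|=0.99375 →hi
  mid=-2.00228 |R|=1.00228 →lo
  mid=-1.99802 |R|=0.99802 →hi
  ...
  [-2.00002,-1.99988] ⇒ x*=-2.0000
So |R|<1 on (-2.0000, 0).

(-2.0000,0); λ=-11 ⇒ h* = 0.1818.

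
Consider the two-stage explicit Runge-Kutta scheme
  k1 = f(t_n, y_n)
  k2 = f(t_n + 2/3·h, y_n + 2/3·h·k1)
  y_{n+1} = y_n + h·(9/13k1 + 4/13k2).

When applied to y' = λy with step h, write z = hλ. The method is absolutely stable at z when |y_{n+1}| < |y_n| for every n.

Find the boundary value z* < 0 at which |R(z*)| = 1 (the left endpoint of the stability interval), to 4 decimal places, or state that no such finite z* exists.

z* = -4.8750.

Set f=λy, z=hλ:
  k1=λy_n ⇒ h·k1=z·y_n;  k2=λ(1+2/3z)y_n ⇒ h·k2=z(1+2/3z)y_n
  y_{n+1}/y_n = 1 + 9/13z + 4/13z(1+2/3z) = 1 + z + 8/39z²
  so R(z) = 1 + z + 8/39z².

Solve |R(x)|<1 on ℝ⁻.
x=-0.31: |R|=0.7097
R=1: x+8/39x²=0 ⇒ x=−39/8=-4.8750; min R=1−1/(4·8/39)=-0.2188>−1
Confirm numerically:
  x=-4.625: |R|=0.76282 <1
  x=-2.848: |R|=0.18418 <1
  x=-2.773: |R|=0.19566 <1
  x=-2.436: |R|=0.21875 <1
  x=-5.465: |R|=1.66141 >1
  x=-5.339: |R|=1.50816 >1
  x=-5.317: |R|=1.48207 >1
Interval (-4.8750, 0).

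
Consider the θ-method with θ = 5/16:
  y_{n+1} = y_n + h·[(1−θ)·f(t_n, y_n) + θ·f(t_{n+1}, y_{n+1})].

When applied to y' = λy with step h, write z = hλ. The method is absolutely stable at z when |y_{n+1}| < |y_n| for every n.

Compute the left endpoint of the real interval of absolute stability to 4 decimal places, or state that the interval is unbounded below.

On y'=λy, z=hλ:
  y_{n+1} = y_n + z·[11/16·y_n + 5/16·y_{n+1}] ⇒ (1 − 5/16z)y_{n+1} = (1 + 11/16z)y_n
  so R(z) = (1 + 11/16z)/(1 − 5/16z).

Boundary: |R(x)|=1, x<0.
x=-0.86: |R|=0.3222
R=−1: 1+11/16x = −1+5/16x ⇒ -3/8x=2 ⇒ x=2/(-3/8)=-5.3333
Confirm numerically:
  x=-3.643: |R|=0.70358 <1
  x=-3.261: |R|=0.61511 <1
  x=-2.368: |R|=0.36092 <1
  x=-5.927: |R|=1.07805 >1
  x=-5.637: |R|=1.04124 >1
So |R|<1 on (-5.3333, 0).

z* = -5.3333.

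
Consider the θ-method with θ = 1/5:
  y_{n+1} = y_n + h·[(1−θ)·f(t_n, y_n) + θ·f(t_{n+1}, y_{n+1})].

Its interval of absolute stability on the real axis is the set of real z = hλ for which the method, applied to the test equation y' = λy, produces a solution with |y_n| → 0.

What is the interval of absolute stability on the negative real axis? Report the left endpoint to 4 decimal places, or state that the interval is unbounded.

(-3.3333, 0).

Test eqn y'=λy, z=hλ:
  y_{n+1} = y_n + z·[4/5·y_n + 1/5·y_{n+1}] ⇒ (1 − 1/5z)y_{n+1} = (1 + 4/5z)y_n
  Hence R(z) = (1 + 4/5z)/(1 − 1/5z).

Boundary: |R(x)|=1, x<0.
x=-0.99: |R|=0.1736
R=−1: 1+4/5x = −1+1/5x ⇒ -3/5x=2 ⇒ x=2/(-3/5)=-3.3333
Confirm numerically:
  x=-2.583: |R|=0.70315 <1
  x=-2.082: |R|=0.46992 <1
  x=-1.601: |R|=0.21270 <1
  x=-1.459: |R|=0.12943 <1
  x=-3.850: |R|=1.17514 >1
  x=-3.807: |R|=1.16135 >1
Interval (-3.3333, 0).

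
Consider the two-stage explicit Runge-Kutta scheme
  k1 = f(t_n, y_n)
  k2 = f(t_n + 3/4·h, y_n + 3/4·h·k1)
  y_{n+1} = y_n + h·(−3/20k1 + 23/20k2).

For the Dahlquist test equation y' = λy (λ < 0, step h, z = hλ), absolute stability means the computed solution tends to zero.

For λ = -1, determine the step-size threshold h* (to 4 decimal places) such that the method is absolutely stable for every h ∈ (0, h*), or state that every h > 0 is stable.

On y'=λy, z=hλ:
  k1=λy_n ⇒ h·k1=z·y_n;  k2=λ(1+3/4z)y_n ⇒ h·k2=z(1+3/4z)y_n
  y_{n+1}/y_n = 1 − 3/20z + 23/20z(1+3/4z) = 1 + z + 69/80z²
  Hence R(z) = 1 + z + 69/80z².

Need |R(x)|<1, x<0.
x=-1.48: |R|=1.4092
R=1: x+69/80x²=0 ⇒ x=−80/69=-1.1594; min R=1−1/(4·69/80)=0.7101>−1
Confirm numerically:
  x=-1.014: |R|=0.87282 <1
  x=-0.813: |R|=0.75709 <1
  x=-0.750: |R|=0.73516 <1
  x=-1.653: |R|=1.70370 >1
  x=-1.533: |R|=1.49395 >1
Stable set (-1.1594, 0).

(-1.1594,0); λ=-1 ⇒ h* = (80/69)/1 = 1.1594.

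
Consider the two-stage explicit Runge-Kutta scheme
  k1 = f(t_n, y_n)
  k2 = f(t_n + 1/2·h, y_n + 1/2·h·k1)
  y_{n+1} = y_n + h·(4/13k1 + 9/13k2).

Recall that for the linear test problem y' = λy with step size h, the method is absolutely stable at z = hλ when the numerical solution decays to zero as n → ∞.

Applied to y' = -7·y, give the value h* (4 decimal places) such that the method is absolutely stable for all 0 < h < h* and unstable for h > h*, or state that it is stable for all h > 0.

(-2.8889,0); λ=-7 ⇒ h* = (26/9)/7 = 0.4127.

Test eqn y'=λy, z=hλ:
  k1=λy_n ⇒ h·k1=z·y_n;  k2=λ(1+1/2z)y_n ⇒ h·k2=z(1+1/2z)y_n
  y_{n+1}/y_n = 1 + 4/13z + 9/13z(1+1/2z) = 1 + z + 9/26z²
  R(z) = 1 + z + 9/26z².

Boundary: |R(x)|=1, x<0.
x=-1.56: |R|=0.2824
R=1: x+9/26x²=0 ⇒ x=−26/9=-2.8889; min R=1−1/(4·9/26)=0.2778>−1
Confirm numerically:
  x=-2.702: |R|=0.82520 <1
  x=-2.404: |R|=0.59650 <1
  x=-1.980: |R|=0.37706 <1
  x=-1.425: |R|=0.27791 <1
  x=-3.081: |R|=1.20489 >1
  x=-3.028: |R|=1.14581 >1
  x=-2.949: |R|=1.06136 >1
So |R|<1 on (-2.8889, 0).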